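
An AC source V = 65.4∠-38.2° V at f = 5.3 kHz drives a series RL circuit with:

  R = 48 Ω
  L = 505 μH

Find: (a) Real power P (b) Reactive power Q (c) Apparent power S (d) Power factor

Step 1 — Angular frequency: ω = 2π·f = 2π·5300 = 3.33e+04 rad/s.
Step 2 — Component impedances:
  R: Z = R = 48 Ω
  L: Z = jωL = j·3.33e+04·0.000505 = 0 + j16.82 Ω
Step 3 — Series combination: Z_total = R + L = 48 + j16.82 Ω = 50.86∠19.3° Ω.
Step 4 — Source phasor: V = 65.4∠-38.2° V = 51.4 - j40.44 V.
Step 5 — Current: I = V / Z = 0.6907 - j1.085 A = 1.286∠-57.5° A.
Step 6 — Complex power: S = V·I* = 79.37 + j27.81 VA.
Step 7 — Real power: P = Re(S) = 79.37 W.
Step 8 — Reactive power: Q = Im(S) = 27.81 VAR.
Step 9 — Apparent power: |S| = 84.1 VA.
Step 10 — Power factor: PF = P/|S| = 0.9438 (lagging).

(a) P = 79.37 W  (b) Q = 27.81 VAR  (c) S = 84.1 VA  (d) PF = 0.9438 (lagging)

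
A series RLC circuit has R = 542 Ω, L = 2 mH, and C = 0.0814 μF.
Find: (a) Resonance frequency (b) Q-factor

Step 1 — Resonance condition Im(Z)=0 gives ω₀ = 1/√(LC).
Step 2 — ω₀ = 1/√(0.002·8.14e-08) = 7.837e+04 rad/s.
Step 3 — f₀ = ω₀/(2π) = 1.247e+04 Hz.
Step 4 — Series Q: Q = ω₀L/R = 7.837e+04·0.002/542 = 0.2892.

(a) f₀ = 1.247e+04 Hz  (b) Q = 0.2892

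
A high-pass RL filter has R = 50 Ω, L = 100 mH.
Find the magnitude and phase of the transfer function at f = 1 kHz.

Step 1 — Angular frequency: ω = 2π·1000 = 6283 rad/s.
Step 2 — Transfer function: H(jω) = jωL/(R + jωL).
Step 3 — Numerator jωL = j·628.3; denominator R + jωL = 50 + j628.3.
Step 4 — H = 0.9937 + j0.07908.
Step 5 — Magnitude: |H| = 0.9968 (-0.0 dB); phase: φ = 4.5°.

|H| = 0.9968 (-0.0 dB), φ = 4.5°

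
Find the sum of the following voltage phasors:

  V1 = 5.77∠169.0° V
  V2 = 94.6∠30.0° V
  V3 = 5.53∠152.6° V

Step 1 — Convert each phasor to rectangular form:
  V1 = 5.77·(cos(169.0°) + j·sin(169.0°)) = -5.664 + j1.101 V
  V2 = 94.6·(cos(30.0°) + j·sin(30.0°)) = 81.93 + j47.3 V
  V3 = 5.53·(cos(152.6°) + j·sin(152.6°)) = -4.91 + j2.545 V
Step 2 — Sum components: V_total = 71.35 + j50.95 V.
Step 3 — Convert to polar: |V_total| = 87.67 V, ∠V_total = 35.5°.

V_total = 87.67∠35.5° V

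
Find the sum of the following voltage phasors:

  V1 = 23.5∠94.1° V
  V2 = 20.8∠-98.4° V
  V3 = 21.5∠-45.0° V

Step 1 — Convert each phasor to rectangular form:
  V1 = 23.5·(cos(94.1°) + j·sin(94.1°)) = -1.68 + j23.44 V
  V2 = 20.8·(cos(-98.4°) + j·sin(-98.4°)) = -3.039 - j20.58 V
  V3 = 21.5·(cos(-45.0°) + j·sin(-45.0°)) = 15.2 - j15.2 V
Step 2 — Sum components: V_total = 10.48 - j12.34 V.
Step 3 — Convert to polar: |V_total| = 16.19 V, ∠V_total = -49.6°.

V_total = 16.19∠-49.6° V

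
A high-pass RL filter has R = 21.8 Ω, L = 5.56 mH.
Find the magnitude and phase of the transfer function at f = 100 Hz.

Step 1 — Angular frequency: ω = 2π·100 = 628.3 rad/s.
Step 2 — Transfer function: H(jω) = jωL/(R + jωL).
Step 3 — Numerator jωL = j·3.493; denominator R + jωL = 21.8 + j3.493.
Step 4 — H = 0.02504 + j0.1562.
Step 5 — Magnitude: |H| = 0.1582 (-16.0 dB); phase: φ = 80.9°.

|H| = 0.1582 (-16.0 dB), φ = 80.9°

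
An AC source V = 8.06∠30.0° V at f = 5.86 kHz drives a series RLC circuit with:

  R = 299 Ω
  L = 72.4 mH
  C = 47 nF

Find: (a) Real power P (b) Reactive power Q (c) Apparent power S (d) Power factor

Step 1 — Angular frequency: ω = 2π·f = 2π·5860 = 3.682e+04 rad/s.
Step 2 — Component impedances:
  R: Z = R = 299 Ω
  L: Z = jωL = j·3.682e+04·0.0724 = 0 + j2666 Ω
  C: Z = 1/(jωC) = -j/(ω·C) = 0 - j577.9 Ω
Step 3 — Series combination: Z_total = R + L + C = 299 + j2088 Ω = 2109∠81.9° Ω.
Step 4 — Source phasor: V = 8.06∠30.0° V = 6.98 + j4.03 V.
Step 5 — Current: I = V / Z = 0.002361 - j0.003005 A = 0.003821∠-51.9° A.
Step 6 — Complex power: S = V·I* = 0.004366 + j0.03049 VA.
Step 7 — Real power: P = Re(S) = 0.004366 W.
Step 8 — Reactive power: Q = Im(S) = 0.03049 VAR.
Step 9 — Apparent power: |S| = 0.0308 VA.
Step 10 — Power factor: PF = P/|S| = 0.1418 (lagging).

(a) P = 0.004366 W  (b) Q = 0.03049 VAR  (c) S = 0.0308 VA  (d) PF = 0.1418 (lagging)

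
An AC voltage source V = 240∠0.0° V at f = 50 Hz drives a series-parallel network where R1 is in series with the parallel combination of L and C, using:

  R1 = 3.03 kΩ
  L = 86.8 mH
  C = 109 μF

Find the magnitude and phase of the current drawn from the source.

Step 1 — Angular frequency: ω = 2π·f = 2π·50 = 314.2 rad/s.
Step 2 — Component impedances:
  R1: Z = R = 3030 Ω
  L: Z = jωL = j·314.2·0.0868 = 0 + j27.27 Ω
  C: Z = 1/(jωC) = -j/(ω·C) = 0 - j29.2 Ω
Step 3 — Parallel branch: L || C = 1/(1/L + 1/C) = 0 + j411.8 Ω.
Step 4 — Series with R1: Z_total = R1 + (L || C) = 3030 + j411.8 Ω = 3058∠7.7° Ω.
Step 5 — Source phasor: V = 240∠0.0° V = 240 V.
Step 6 — Ohm's law: I = V / Z_total = (240) / (3030 + j411.8) = 0.07777 - j0.01057 A.
Step 7 — Convert to polar: |I| = 0.07849 A, ∠I = -7.7°.

I = 0.07849∠-7.7° A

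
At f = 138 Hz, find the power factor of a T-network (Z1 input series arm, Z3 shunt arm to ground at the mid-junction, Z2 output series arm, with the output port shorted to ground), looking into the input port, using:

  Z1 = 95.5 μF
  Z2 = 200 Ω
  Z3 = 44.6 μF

Step 1 — Angular frequency: ω = 2π·f = 2π·138 = 867.1 rad/s.
Step 2 — Component impedances:
  Z1: Z = 1/(jωC) = -j/(ω·C) = 0 - j12.08 Ω
  Z2: Z = R = 200 Ω
  Z3: Z = 1/(jωC) = -j/(ω·C) = 0 - j25.86 Ω
Step 3 — With the output port shorted to ground, the output series arm Z2 runs from the junction to ground; the shunt arm Z3 also runs from the junction to ground. They appear in parallel: Z3 || Z2 = 3.288 - j25.43 Ω.
Step 4 — Series with input arm Z1: Z_in = Z1 + (Z3 || Z2) = 3.288 - j37.51 Ω = 37.65∠-85.0° Ω.
Step 5 — Power factor: PF = cos(φ) = Re(Z)/|Z| = 3.288/37.65 = 0.08733.
Step 6 — Type: Im(Z) = -37.51 ⇒ leading (phase φ = -85.0°).

PF = 0.08733 (leading, φ = -85.0°)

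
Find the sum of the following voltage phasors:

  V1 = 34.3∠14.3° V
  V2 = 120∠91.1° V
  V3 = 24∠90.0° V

Step 1 — Convert each phasor to rectangular form:
  V1 = 34.3·(cos(14.3°) + j·sin(14.3°)) = 33.24 + j8.472 V
  V2 = 120·(cos(91.1°) + j·sin(91.1°)) = -2.304 + j120 V
  V3 = 24·(cos(90.0°) + j·sin(90.0°)) = 0 + j24 V
Step 2 — Sum components: V_total = 30.93 + j152.4 V.
Step 3 — Convert to polar: |V_total| = 155.6 V, ∠V_total = 78.5°.

V_total = 155.6∠78.5° V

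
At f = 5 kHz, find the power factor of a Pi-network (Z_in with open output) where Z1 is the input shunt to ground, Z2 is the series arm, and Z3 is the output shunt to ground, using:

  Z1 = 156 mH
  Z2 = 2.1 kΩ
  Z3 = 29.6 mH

Step 1 — Angular frequency: ω = 2π·f = 2π·5000 = 3.142e+04 rad/s.
Step 2 — Component impedances:
  Z1: Z = jωL = j·3.142e+04·0.156 = 0 + j4901 Ω
  Z2: Z = R = 2100 Ω
  Z3: Z = jωL = j·3.142e+04·0.0296 = 0 + j929.9 Ω
Step 3 — With open output, the series arm Z2 and the output shunt Z3 appear in series to ground: Z2 + Z3 = 2100 + j929.9 Ω.
Step 4 — Parallel with input shunt Z1: Z_in = Z1 || (Z2 + Z3) = 1313 + j1255 Ω = 1816∠43.7° Ω.
Step 5 — Power factor: PF = cos(φ) = Re(Z)/|Z| = 1313.24/1816.2 = 0.7231.
Step 6 — Type: Im(Z) = 1255 ⇒ lagging (phase φ = 43.7°).

PF = 0.7231 (lagging, φ = 43.7°)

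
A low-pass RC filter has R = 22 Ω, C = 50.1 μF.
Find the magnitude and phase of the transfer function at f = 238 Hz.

Step 1 — Angular frequency: ω = 2π·238 = 1495 rad/s.
Step 2 — Transfer function: H(jω) = 1/(1 + jωRC).
Step 3 — Denominator: 1 + jωRC = 1 + j·1495·22·5.01e-05 = 1 + j1.648.
Step 4 — H = 0.2691 - j0.4435.
Step 5 — Magnitude: |H| = 0.5187 (-5.7 dB); phase: φ = -58.8°.

|H| = 0.5187 (-5.7 dB), φ = -58.8°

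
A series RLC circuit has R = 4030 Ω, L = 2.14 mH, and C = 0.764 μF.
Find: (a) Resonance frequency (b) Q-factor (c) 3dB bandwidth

Step 1 — Resonance condition Im(Z)=0 gives ω₀ = 1/√(LC).
Step 2 — ω₀ = 1/√(0.00214·7.64e-07) = 2.473e+04 rad/s.
Step 3 — f₀ = ω₀/(2π) = 3936 Hz.
Step 4 — Series Q: Q = ω₀L/R = 2.473e+04·0.00214/4030 = 0.01313.
Step 5 — 3dB bandwidth: Δω = ω₀/Q = 1.883e+06 rad/s; BW = Δω/(2π) = 2.997e+05 Hz.

(a) f₀ = 3936 Hz  (b) Q = 0.01313  (c) BW = 2.997e+05 Hz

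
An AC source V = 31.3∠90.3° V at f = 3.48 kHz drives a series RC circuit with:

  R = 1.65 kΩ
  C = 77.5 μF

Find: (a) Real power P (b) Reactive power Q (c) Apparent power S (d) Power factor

Step 1 — Angular frequency: ω = 2π·f = 2π·3480 = 2.187e+04 rad/s.
Step 2 — Component impedances:
  R: Z = R = 1650 Ω
  C: Z = 1/(jωC) = -j/(ω·C) = 0 - j0.5901 Ω
Step 3 — Series combination: Z_total = R + C = 1650 - j0.5901 Ω = 1650∠-0.0° Ω.
Step 4 — Source phasor: V = 31.3∠90.3° V = -0.1639 + j31.3 V.
Step 5 — Current: I = V / Z = -0.0001061 + j0.01897 A = 0.01897∠90.3° A.
Step 6 — Complex power: S = V·I* = 0.5938 - j0.0002124 VA.
Step 7 — Real power: P = Re(S) = 0.5938 W.
Step 8 — Reactive power: Q = Im(S) = -0.0002124 VAR.
Step 9 — Apparent power: |S| = 0.5938 VA.
Step 10 — Power factor: PF = P/|S| = 1 (leading).

(a) P = 0.5938 W  (b) Q = -0.0002124 VAR  (c) S = 0.5938 VA  (d) PF = 1 (leading)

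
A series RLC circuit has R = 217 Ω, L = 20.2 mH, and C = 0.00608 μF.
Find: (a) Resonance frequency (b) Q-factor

Step 1 — Resonance condition Im(Z)=0 gives ω₀ = 1/√(LC).
Step 2 — ω₀ = 1/√(0.0202·6.08e-09) = 9.023e+04 rad/s.
Step 3 — f₀ = ω₀/(2π) = 1.436e+04 Hz.
Step 4 — Series Q: Q = ω₀L/R = 9.023e+04·0.0202/217 = 8.4.

(a) f₀ = 1.436e+04 Hz  (b) Q = 8.4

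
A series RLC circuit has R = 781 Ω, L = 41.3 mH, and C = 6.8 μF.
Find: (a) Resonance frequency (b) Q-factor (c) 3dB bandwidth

Step 1 — Resonance: ω₀ = 1/√(LC) = 1/√(0.0413·6.8e-06) = 1887 rad/s.
Step 2 — f₀ = ω₀/(2π) = 300.3 Hz.
Step 3 — Series Q: Q = ω₀L/R = 1887·0.0413/781 = 0.09979.
Step 4 — Bandwidth: Δω = ω₀/Q = 1.891e+04 rad/s; BW = Δω/(2π) = 3010 Hz.

(a) f₀ = 300.3 Hz  (b) Q = 0.09979  (c) BW = 3010 Hz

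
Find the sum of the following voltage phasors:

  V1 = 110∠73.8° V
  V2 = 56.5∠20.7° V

Step 1 — Convert each phasor to rectangular form:
  V1 = 110·(cos(73.8°) + j·sin(73.8°)) = 30.69 + j105.6 V
  V2 = 56.5·(cos(20.7°) + j·sin(20.7°)) = 52.85 + j19.97 V
Step 2 — Sum components: V_total = 83.54 + j125.6 V.
Step 3 — Convert to polar: |V_total| = 150.8 V, ∠V_total = 56.4°.

V_total = 150.8∠56.4° V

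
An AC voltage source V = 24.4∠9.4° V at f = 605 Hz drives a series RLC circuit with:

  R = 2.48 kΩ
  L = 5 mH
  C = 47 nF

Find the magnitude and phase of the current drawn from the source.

Step 1 — Angular frequency: ω = 2π·f = 2π·605 = 3801 rad/s.
Step 2 — Component impedances:
  R: Z = R = 2480 Ω
  L: Z = jωL = j·3801·0.005 = 0 + j19.01 Ω
  C: Z = 1/(jωC) = -j/(ω·C) = 0 - j5597 Ω
Step 3 — Series combination: Z_total = R + L + C = 2480 - j5578 Ω = 6105∠-66.0° Ω.
Step 4 — Source phasor: V = 24.4∠9.4° V = 24.07 + j3.985 V.
Step 5 — Ohm's law: I = V / Z_total = (24.07 + j3.985) / (2480 - j5578) = 0.001005 + j0.003868 A.
Step 6 — Convert to polar: |I| = 0.003997 A, ∠I = 75.4°.

I = 0.003997∠75.4° A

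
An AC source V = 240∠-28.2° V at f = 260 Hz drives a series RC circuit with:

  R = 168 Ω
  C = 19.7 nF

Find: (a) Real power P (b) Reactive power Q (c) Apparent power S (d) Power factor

Step 1 — Angular frequency: ω = 2π·f = 2π·260 = 1634 rad/s.
Step 2 — Component impedances:
  R: Z = R = 168 Ω
  C: Z = 1/(jωC) = -j/(ω·C) = 0 - j3.107e+04 Ω
Step 3 — Series combination: Z_total = R + C = 168 - j3.107e+04 Ω = 3.107e+04∠-89.7° Ω.
Step 4 — Source phasor: V = 240∠-28.2° V = 211.5 - j113.4 V.
Step 5 — Current: I = V / Z = 0.003687 + j0.006787 A = 0.007724∠61.5° A.
Step 6 — Complex power: S = V·I* = 0.01002 - j1.854 VA.
Step 7 — Real power: P = Re(S) = 0.01002 W.
Step 8 — Reactive power: Q = Im(S) = -1.854 VAR.
Step 9 — Apparent power: |S| = 1.854 VA.
Step 10 — Power factor: PF = P/|S| = 0.005407 (leading).

(a) P = 0.01002 W  (b) Q = -1.854 VAR  (c) S = 1.854 VA  (d) PF = 0.005407 (leading)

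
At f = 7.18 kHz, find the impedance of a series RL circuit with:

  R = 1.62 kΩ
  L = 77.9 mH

Step 1 — Angular frequency: ω = 2π·f = 2π·7180 = 4.511e+04 rad/s.
Step 2 — Component impedances:
  R: Z = R = 1620 Ω
  L: Z = jωL = j·4.511e+04·0.0779 = 0 + j3514 Ω
Step 3 — Series combination: Z_total = R + L = 1620 + j3514 Ω = 3870∠65.3° Ω.

Z = 1620 + j3514 Ω = 3870∠65.3° Ω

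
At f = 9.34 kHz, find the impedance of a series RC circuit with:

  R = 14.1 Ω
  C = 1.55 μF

Step 1 — Angular frequency: ω = 2π·f = 2π·9340 = 5.868e+04 rad/s.
Step 2 — Component impedances:
  R: Z = R = 14.1 Ω
  C: Z = 1/(jωC) = -j/(ω·C) = 0 - j10.99 Ω
Step 3 — Series combination: Z_total = R + C = 14.1 - j10.99 Ω = 17.88∠-37.9° Ω.

Z = 14.1 - j10.99 Ω = 17.88∠-37.9° Ω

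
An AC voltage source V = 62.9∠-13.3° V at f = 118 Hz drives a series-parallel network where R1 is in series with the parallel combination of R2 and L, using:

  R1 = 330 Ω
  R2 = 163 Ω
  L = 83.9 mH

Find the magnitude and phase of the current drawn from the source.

Step 1 — Angular frequency: ω = 2π·f = 2π·118 = 741.4 rad/s.
Step 2 — Component impedances:
  R1: Z = R = 330 Ω
  R2: Z = R = 163 Ω
  L: Z = jωL = j·741.4·0.0839 = 0 + j62.2 Ω
Step 3 — Parallel branch: R2 || L = 1/(1/R2 + 1/L) = 20.72 + j54.3 Ω.
Step 4 — Series with R1: Z_total = R1 + (R2 || L) = 350.7 + j54.3 Ω = 354.9∠8.8° Ω.
Step 5 — Source phasor: V = 62.9∠-13.3° V = 61.21 - j14.47 V.
Step 6 — Ohm's law: I = V / Z_total = (61.21 - j14.47) / (350.7 + j54.3) = 0.1642 - j0.06668 A.
Step 7 — Convert to polar: |I| = 0.1772 A, ∠I = -22.1°.

I = 0.1772∠-22.1° A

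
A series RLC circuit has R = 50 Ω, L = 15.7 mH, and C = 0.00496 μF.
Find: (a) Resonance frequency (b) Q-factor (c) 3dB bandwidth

Step 1 — Resonance: ω₀ = 1/√(LC) = 1/√(0.0157·4.96e-09) = 1.133e+05 rad/s.
Step 2 — f₀ = ω₀/(2π) = 1.804e+04 Hz.
Step 3 — Series Q: Q = ω₀L/R = 1.133e+05·0.0157/50 = 35.58.
Step 4 — Bandwidth: Δω = ω₀/Q = 3185 rad/s; BW = Δω/(2π) = 506.9 Hz.

(a) f₀ = 1.804e+04 Hz  (b) Q = 35.58  (c) BW = 506.9 Hz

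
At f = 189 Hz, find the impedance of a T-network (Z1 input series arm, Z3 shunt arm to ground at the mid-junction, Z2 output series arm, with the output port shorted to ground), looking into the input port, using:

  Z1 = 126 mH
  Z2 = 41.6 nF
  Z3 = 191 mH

Step 1 — Angular frequency: ω = 2π·f = 2π·189 = 1188 rad/s.
Step 2 — Component impedances:
  Z1: Z = jωL = j·1188·0.126 = 0 + j149.6 Ω
  Z2: Z = 1/(jωC) = -j/(ω·C) = 0 - j2.024e+04 Ω
  Z3: Z = jωL = j·1188·0.191 = 0 + j226.8 Ω
Step 3 — With the output port shorted to ground, the output series arm Z2 runs from the junction to ground; the shunt arm Z3 also runs from the junction to ground. They appear in parallel: Z3 || Z2 = 0 + j229.4 Ω.
Step 4 — Series with input arm Z1: Z_in = Z1 + (Z3 || Z2) = 0 + j379 Ω = 379∠90.0° Ω.

Z = 0 + j379 Ω = 379∠90.0° Ω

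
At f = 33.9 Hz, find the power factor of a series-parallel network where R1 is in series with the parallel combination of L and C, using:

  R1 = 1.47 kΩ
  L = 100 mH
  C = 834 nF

Step 1 — Angular frequency: ω = 2π·f = 2π·33.9 = 213 rad/s.
Step 2 — Component impedances:
  R1: Z = R = 1470 Ω
  L: Z = jωL = j·213·0.1 = 0 + j21.3 Ω
  C: Z = 1/(jωC) = -j/(ω·C) = 0 - j5629 Ω
Step 3 — Parallel branch: L || C = 1/(1/L + 1/C) = 0 + j21.38 Ω.
Step 4 — Series with R1: Z_total = R1 + (L || C) = 1470 + j21.38 Ω = 1470∠0.8° Ω.
Step 5 — Power factor: PF = cos(φ) = Re(Z)/|Z| = 1470/1470.2 = 0.9999.
Step 6 — Type: Im(Z) = 21.38 ⇒ lagging (phase φ = 0.8°).

PF = 0.9999 (lagging, φ = 0.8°)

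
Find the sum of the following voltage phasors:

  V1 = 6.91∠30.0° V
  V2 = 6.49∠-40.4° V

Step 1 — Convert each phasor to rectangular form:
  V1 = 6.91·(cos(30.0°) + j·sin(30.0°)) = 5.984 + j3.455 V
  V2 = 6.49·(cos(-40.4°) + j·sin(-40.4°)) = 4.942 - j4.206 V
Step 2 — Sum components: V_total = 10.93 - j0.7513 V.
Step 3 — Convert to polar: |V_total| = 10.95 V, ∠V_total = -3.9°.

V_total = 10.95∠-3.9° V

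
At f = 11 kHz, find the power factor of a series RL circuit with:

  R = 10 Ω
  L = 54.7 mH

Step 1 — Angular frequency: ω = 2π·f = 2π·1.1e+04 = 6.912e+04 rad/s.
Step 2 — Component impedances:
  R: Z = R = 10 Ω
  L: Z = jωL = j·6.912e+04·0.0547 = 0 + j3781 Ω
Step 3 — Series combination: Z_total = R + L = 10 + j3781 Ω = 3781∠89.8° Ω.
Step 4 — Power factor: PF = cos(φ) = Re(Z)/|Z| = 10/3781 = 0.002645.
Step 5 — Type: Im(Z) = 3781 ⇒ lagging (phase φ = 89.8°).

PF = 0.002645 (lagging, φ = 89.8°)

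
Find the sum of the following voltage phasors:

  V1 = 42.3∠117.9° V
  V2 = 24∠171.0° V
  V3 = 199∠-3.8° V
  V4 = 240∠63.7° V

Step 1 — Convert each phasor to rectangular form:
  V1 = 42.3·(cos(117.9°) + j·sin(117.9°)) = -19.79 + j37.38 V
  V2 = 24·(cos(171.0°) + j·sin(171.0°)) = -23.7 + j3.754 V
  V3 = 199·(cos(-3.8°) + j·sin(-3.8°)) = 198.6 - j13.19 V
  V4 = 240·(cos(63.7°) + j·sin(63.7°)) = 106.3 + j215.2 V
Step 2 — Sum components: V_total = 261.4 + j243.1 V.
Step 3 — Convert to polar: |V_total| = 357 V, ∠V_total = 42.9°.

V_total = 357∠42.9° V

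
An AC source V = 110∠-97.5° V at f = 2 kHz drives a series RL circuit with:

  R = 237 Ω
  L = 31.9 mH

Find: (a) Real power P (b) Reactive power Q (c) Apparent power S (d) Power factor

Step 1 — Angular frequency: ω = 2π·f = 2π·2000 = 1.257e+04 rad/s.
Step 2 — Component impedances:
  R: Z = R = 237 Ω
  L: Z = jωL = j·1.257e+04·0.0319 = 0 + j400.9 Ω
Step 3 — Series combination: Z_total = R + L = 237 + j400.9 Ω = 465.7∠59.4° Ω.
Step 4 — Source phasor: V = 110∠-97.5° V = -14.36 - j109.1 V.
Step 5 — Current: I = V / Z = -0.2173 - j0.09265 A = 0.2362∠-156.9° A.
Step 6 — Complex power: S = V·I* = 13.22 + j22.37 VA.
Step 7 — Real power: P = Re(S) = 13.22 W.
Step 8 — Reactive power: Q = Im(S) = 22.37 VAR.
Step 9 — Apparent power: |S| = 25.98 VA.
Step 10 — Power factor: PF = P/|S| = 0.5089 (lagging).

(a) P = 13.22 W  (b) Q = 22.37 VAR  (c) S = 25.98 VA  (d) PF = 0.5089 (lagging)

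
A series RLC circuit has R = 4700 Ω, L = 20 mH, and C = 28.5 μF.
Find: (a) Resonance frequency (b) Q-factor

Step 1 — Resonance condition Im(Z)=0 gives ω₀ = 1/√(LC).
Step 2 — ω₀ = 1/√(0.02·2.85e-05) = 1325 rad/s.
Step 3 — f₀ = ω₀/(2π) = 210.8 Hz.
Step 4 — Series Q: Q = ω₀L/R = 1325·0.02/4700 = 0.005636.

(a) f₀ = 210.8 Hz  (b) Q = 0.005636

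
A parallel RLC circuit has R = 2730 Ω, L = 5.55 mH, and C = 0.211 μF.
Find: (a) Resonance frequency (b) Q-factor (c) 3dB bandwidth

Step 1 — Resonance: ω₀ = 1/√(LC) = 1/√(0.00555·2.11e-07) = 2.922e+04 rad/s.
Step 2 — f₀ = ω₀/(2π) = 4651 Hz.
Step 3 — Parallel Q: Q = R/(ω₀L) = 2730/(2.922e+04·0.00555) = 16.83.
Step 4 — Bandwidth: Δω = ω₀/Q = 1736 rad/s; BW = Δω/(2π) = 276.3 Hz.

(a) f₀ = 4651 Hz  (b) Q = 16.83  (c) BW = 276.3 Hz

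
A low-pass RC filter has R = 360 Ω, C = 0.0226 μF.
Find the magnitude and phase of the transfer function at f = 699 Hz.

Step 1 — Angular frequency: ω = 2π·699 = 4392 rad/s.
Step 2 — Transfer function: H(jω) = 1/(1 + jωRC).
Step 3 — Denominator: 1 + jωRC = 1 + j·4392·360·2.26e-08 = 1 + j0.03573.
Step 4 — H = 0.9987 - j0.03569.
Step 5 — Magnitude: |H| = 0.9994 (-0.0 dB); phase: φ = -2.0°.

|H| = 0.9994 (-0.0 dB), φ = -2.0°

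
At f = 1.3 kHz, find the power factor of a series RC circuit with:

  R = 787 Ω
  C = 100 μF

Step 1 — Angular frequency: ω = 2π·f = 2π·1300 = 8168 rad/s.
Step 2 — Component impedances:
  R: Z = R = 787 Ω
  C: Z = 1/(jωC) = -j/(ω·C) = 0 - j1.224 Ω
Step 3 — Series combination: Z_total = R + C = 787 - j1.224 Ω = 787∠-0.1° Ω.
Step 4 — Power factor: PF = cos(φ) = Re(Z)/|Z| = 787/787 = 1.
Step 5 — Type: Im(Z) = -1.224 ⇒ leading (phase φ = -0.1°).

PF = 1 (leading, φ = -0.1°)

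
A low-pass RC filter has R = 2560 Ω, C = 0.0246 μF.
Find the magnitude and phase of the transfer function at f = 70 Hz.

Step 1 — Angular frequency: ω = 2π·70 = 439.8 rad/s.
Step 2 — Transfer function: H(jω) = 1/(1 + jωRC).
Step 3 — Denominator: 1 + jωRC = 1 + j·439.8·2560·2.46e-08 = 1 + j0.0277.
Step 4 — H = 0.9992 - j0.02768.
Step 5 — Magnitude: |H| = 0.9996 (-0.0 dB); phase: φ = -1.6°.

|H| = 0.9996 (-0.0 dB), φ = -1.6°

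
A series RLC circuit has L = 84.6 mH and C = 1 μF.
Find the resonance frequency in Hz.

Step 1 — Resonance condition Im(Z)=0 gives ω₀ = 1/√(LC).
Step 2 — ω₀ = 1/√(0.0846·1e-06) = 3438 rad/s.
Step 3 — f₀ = ω₀/(2π) = 547.2 Hz.

f₀ = 547.2 Hz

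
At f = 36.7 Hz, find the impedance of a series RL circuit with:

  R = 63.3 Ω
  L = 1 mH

Step 1 — Angular frequency: ω = 2π·f = 2π·36.7 = 230.6 rad/s.
Step 2 — Component impedances:
  R: Z = R = 63.3 Ω
  L: Z = jωL = j·230.6·0.001 = 0 + j0.2306 Ω
Step 3 — Series combination: Z_total = R + L = 63.3 + j0.2306 Ω = 63.3∠0.2° Ω.

Z = 63.3 + j0.2306 Ω = 63.3∠0.2° Ω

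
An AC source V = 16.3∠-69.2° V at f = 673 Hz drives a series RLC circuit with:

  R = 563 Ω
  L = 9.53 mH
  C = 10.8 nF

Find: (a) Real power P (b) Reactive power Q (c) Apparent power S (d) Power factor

Step 1 — Angular frequency: ω = 2π·f = 2π·673 = 4229 rad/s.
Step 2 — Component impedances:
  R: Z = R = 563 Ω
  L: Z = jωL = j·4229·0.00953 = 0 + j40.3 Ω
  C: Z = 1/(jωC) = -j/(ω·C) = 0 - j2.19e+04 Ω
Step 3 — Series combination: Z_total = R + L + C = 563 - j2.186e+04 Ω = 2.186e+04∠-88.5° Ω.
Step 4 — Source phasor: V = 16.3∠-69.2° V = 5.788 - j15.24 V.
Step 5 — Current: I = V / Z = 0.0007035 + j0.0002467 A = 0.0007455∠19.3° A.
Step 6 — Complex power: S = V·I* = 0.0003129 - j0.01215 VA.
Step 7 — Real power: P = Re(S) = 0.0003129 W.
Step 8 — Reactive power: Q = Im(S) = -0.01215 VAR.
Step 9 — Apparent power: |S| = 0.01215 VA.
Step 10 — Power factor: PF = P/|S| = 0.02575 (leading).

(a) P = 0.0003129 W  (b) Q = -0.01215 VAR  (c) S = 0.01215 VA  (d) PF = 0.02575 (leading)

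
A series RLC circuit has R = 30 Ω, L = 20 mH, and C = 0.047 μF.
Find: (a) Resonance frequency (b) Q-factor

Step 1 — Resonance condition Im(Z)=0 gives ω₀ = 1/√(LC).
Step 2 — ω₀ = 1/√(0.02·4.7e-08) = 3.262e+04 rad/s.
Step 3 — f₀ = ω₀/(2π) = 5191 Hz.
Step 4 — Series Q: Q = ω₀L/R = 3.262e+04·0.02/30 = 21.74.

(a) f₀ = 5191 Hz  (b) Q = 21.74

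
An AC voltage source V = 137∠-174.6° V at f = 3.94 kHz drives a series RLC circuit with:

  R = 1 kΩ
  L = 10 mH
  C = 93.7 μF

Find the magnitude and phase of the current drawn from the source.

Step 1 — Angular frequency: ω = 2π·f = 2π·3940 = 2.476e+04 rad/s.
Step 2 — Component impedances:
  R: Z = R = 1000 Ω
  L: Z = jωL = j·2.476e+04·0.01 = 0 + j247.6 Ω
  C: Z = 1/(jωC) = -j/(ω·C) = 0 - j0.4311 Ω
Step 3 — Series combination: Z_total = R + L + C = 1000 + j247.1 Ω = 1030∠13.9° Ω.
Step 4 — Source phasor: V = 137∠-174.6° V = -136.4 - j12.89 V.
Step 5 — Ohm's law: I = V / Z_total = (-136.4 - j12.89) / (1000 + j247.1) = -0.1315 + j0.01962 A.
Step 6 — Convert to polar: |I| = 0.133 A, ∠I = 171.5°.

I = 0.133∠171.5° A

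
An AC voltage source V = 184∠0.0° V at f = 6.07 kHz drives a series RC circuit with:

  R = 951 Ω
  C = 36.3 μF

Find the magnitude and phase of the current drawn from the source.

Step 1 — Angular frequency: ω = 2π·f = 2π·6070 = 3.814e+04 rad/s.
Step 2 — Component impedances:
  R: Z = R = 951 Ω
  C: Z = 1/(jωC) = -j/(ω·C) = 0 - j0.7223 Ω
Step 3 — Series combination: Z_total = R + C = 951 - j0.7223 Ω = 951∠-0.0° Ω.
Step 4 — Source phasor: V = 184∠0.0° V = 184 V.
Step 5 — Ohm's law: I = V / Z_total = (184) / (951 - j0.7223) = 0.1935 + j0.000147 A.
Step 6 — Convert to polar: |I| = 0.1935 A, ∠I = 0.0°.

I = 0.1935∠0.0° A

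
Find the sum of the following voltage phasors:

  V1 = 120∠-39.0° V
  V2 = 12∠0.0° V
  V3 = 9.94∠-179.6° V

Step 1 — Convert each phasor to rectangular form:
  V1 = 120·(cos(-39.0°) + j·sin(-39.0°)) = 93.26 - j75.52 V
  V2 = 12·(cos(0.0°) + j·sin(0.0°)) = 12 V
  V3 = 9.94·(cos(-179.6°) + j·sin(-179.6°)) = -9.94 - j0.06939 V
Step 2 — Sum components: V_total = 95.32 - j75.59 V.
Step 3 — Convert to polar: |V_total| = 121.7 V, ∠V_total = -38.4°.

V_total = 121.7∠-38.4° V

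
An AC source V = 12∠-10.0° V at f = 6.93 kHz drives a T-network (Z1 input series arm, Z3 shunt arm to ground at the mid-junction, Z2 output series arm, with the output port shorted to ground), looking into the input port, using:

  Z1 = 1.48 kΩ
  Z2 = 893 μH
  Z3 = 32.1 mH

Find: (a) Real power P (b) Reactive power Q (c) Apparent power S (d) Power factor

Step 1 — Angular frequency: ω = 2π·f = 2π·6930 = 4.354e+04 rad/s.
Step 2 — Component impedances:
  Z1: Z = R = 1480 Ω
  Z2: Z = jωL = j·4.354e+04·0.000893 = 0 + j38.88 Ω
  Z3: Z = jωL = j·4.354e+04·0.0321 = 0 + j1398 Ω
Step 3 — With the output port shorted to ground, the output series arm Z2 runs from the junction to ground; the shunt arm Z3 also runs from the junction to ground. They appear in parallel: Z3 || Z2 = 0 + j37.83 Ω.
Step 4 — Series with input arm Z1: Z_in = Z1 + (Z3 || Z2) = 1480 + j37.83 Ω = 1480∠1.5° Ω.
Step 5 — Source phasor: V = 12∠-10.0° V = 11.82 - j2.084 V.
Step 6 — Current: I = V / Z = 0.007944 - j0.001611 A = 0.008105∠-11.5° A.
Step 7 — Complex power: S = V·I* = 0.09723 + j0.002485 VA.
Step 8 — Real power: P = Re(S) = 0.09723 W.
Step 9 — Reactive power: Q = Im(S) = 0.002485 VAR.
Step 10 — Apparent power: |S| = 0.09727 VA.
Step 11 — Power factor: PF = P/|S| = 0.9997 (lagging).

(a) P = 0.09723 W  (b) Q = 0.002485 VAR  (c) S = 0.09727 VA  (d) PF = 0.9997 (lagging)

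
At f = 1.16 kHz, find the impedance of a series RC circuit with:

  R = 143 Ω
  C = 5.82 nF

Step 1 — Angular frequency: ω = 2π·f = 2π·1160 = 7288 rad/s.
Step 2 — Component impedances:
  R: Z = R = 143 Ω
  C: Z = 1/(jωC) = -j/(ω·C) = 0 - j2.357e+04 Ω
Step 3 — Series combination: Z_total = R + C = 143 - j2.357e+04 Ω = 2.357e+04∠-89.7° Ω.

Z = 143 - j2.357e+04 Ω = 2.357e+04∠-89.7° Ω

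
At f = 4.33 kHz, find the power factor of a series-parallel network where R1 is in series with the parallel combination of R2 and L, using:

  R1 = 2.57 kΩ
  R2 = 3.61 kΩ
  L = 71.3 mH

Step 1 — Angular frequency: ω = 2π·f = 2π·4330 = 2.721e+04 rad/s.
Step 2 — Component impedances:
  R1: Z = R = 2570 Ω
  R2: Z = R = 3610 Ω
  L: Z = jωL = j·2.721e+04·0.0713 = 0 + j1940 Ω
Step 3 — Parallel branch: R2 || L = 1/(1/R2 + 1/L) = 808.8 + j1505 Ω.
Step 4 — Series with R1: Z_total = R1 + (R2 || L) = 3379 + j1505 Ω = 3699∠24.0° Ω.
Step 5 — Power factor: PF = cos(φ) = Re(Z)/|Z| = 3379/3699 = 0.9135.
Step 6 — Type: Im(Z) = 1505 ⇒ lagging (phase φ = 24.0°).

PF = 0.9135 (lagging, φ = 24.0°)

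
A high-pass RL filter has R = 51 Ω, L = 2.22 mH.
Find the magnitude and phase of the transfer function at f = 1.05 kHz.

Step 1 — Angular frequency: ω = 2π·1050 = 6597 rad/s.
Step 2 — Transfer function: H(jω) = jωL/(R + jωL).
Step 3 — Numerator jωL = j·14.65; denominator R + jωL = 51 + j14.65.
Step 4 — H = 0.07619 + j0.2653.
Step 5 — Magnitude: |H| = 0.276 (-11.2 dB); phase: φ = 74.0°.

|H| = 0.276 (-11.2 dB), φ = 74.0°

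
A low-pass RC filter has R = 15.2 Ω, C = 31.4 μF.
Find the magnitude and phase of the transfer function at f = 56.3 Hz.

Step 1 — Angular frequency: ω = 2π·56.3 = 353.7 rad/s.
Step 2 — Transfer function: H(jω) = 1/(1 + jωRC).
Step 3 — Denominator: 1 + jωRC = 1 + j·353.7·15.2·3.14e-05 = 1 + j0.1688.
Step 4 — H = 0.9723 - j0.1642.
Step 5 — Magnitude: |H| = 0.986 (-0.1 dB); phase: φ = -9.6°.

|H| = 0.986 (-0.1 dB), φ = -9.6°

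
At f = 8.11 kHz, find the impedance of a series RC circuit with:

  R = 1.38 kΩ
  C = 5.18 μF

Step 1 — Angular frequency: ω = 2π·f = 2π·8110 = 5.096e+04 rad/s.
Step 2 — Component impedances:
  R: Z = R = 1380 Ω
  C: Z = 1/(jωC) = -j/(ω·C) = 0 - j3.789 Ω
Step 3 — Series combination: Z_total = R + C = 1380 - j3.789 Ω = 1380∠-0.2° Ω.

Z = 1380 - j3.789 Ω = 1380∠-0.2° Ω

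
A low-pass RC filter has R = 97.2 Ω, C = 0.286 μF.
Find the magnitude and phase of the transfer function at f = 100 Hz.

Step 1 — Angular frequency: ω = 2π·100 = 628.3 rad/s.
Step 2 — Transfer function: H(jω) = 1/(1 + jωRC).
Step 3 — Denominator: 1 + jωRC = 1 + j·628.3·97.2·2.86e-07 = 1 + j0.01747.
Step 4 — H = 0.9997 - j0.01746.
Step 5 — Magnitude: |H| = 0.9998 (-0.0 dB); phase: φ = -1.0°.

|H| = 0.9998 (-0.0 dB), φ = -1.0°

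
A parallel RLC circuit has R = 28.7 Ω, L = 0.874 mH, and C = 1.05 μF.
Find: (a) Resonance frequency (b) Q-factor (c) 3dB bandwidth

Step 1 — Resonance: ω₀ = 1/√(LC) = 1/√(0.000874·1.05e-06) = 3.301e+04 rad/s.
Step 2 — f₀ = ω₀/(2π) = 5254 Hz.
Step 3 — Parallel Q: Q = R/(ω₀L) = 28.7/(3.301e+04·0.000874) = 0.9948.
Step 4 — Bandwidth: Δω = ω₀/Q = 3.318e+04 rad/s; BW = Δω/(2π) = 5281 Hz.

(a) f₀ = 5254 Hz  (b) Q = 0.9948  (c) BW = 5281 Hz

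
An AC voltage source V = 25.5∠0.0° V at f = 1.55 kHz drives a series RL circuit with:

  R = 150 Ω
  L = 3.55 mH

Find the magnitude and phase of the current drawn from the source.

Step 1 — Angular frequency: ω = 2π·f = 2π·1550 = 9739 rad/s.
Step 2 — Component impedances:
  R: Z = R = 150 Ω
  L: Z = jωL = j·9739·0.00355 = 0 + j34.57 Ω
Step 3 — Series combination: Z_total = R + L = 150 + j34.57 Ω = 153.9∠13.0° Ω.
Step 4 — Source phasor: V = 25.5∠0.0° V = 25.5 V.
Step 5 — Ohm's law: I = V / Z_total = (25.5) / (150 + j34.57) = 0.1614 - j0.03721 A.
Step 6 — Convert to polar: |I| = 0.1657 A, ∠I = -13.0°.

I = 0.1657∠-13.0° A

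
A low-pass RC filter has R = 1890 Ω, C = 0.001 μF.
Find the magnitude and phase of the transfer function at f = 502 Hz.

Step 1 — Angular frequency: ω = 2π·502 = 3154 rad/s.
Step 2 — Transfer function: H(jω) = 1/(1 + jωRC).
Step 3 — Denominator: 1 + jωRC = 1 + j·3154·1890·1e-09 = 1 + j0.005961.
Step 4 — H = 1 - j0.005961.
Step 5 — Magnitude: |H| = 1 (-0.0 dB); phase: φ = -0.3°.

|H| = 1 (-0.0 dB), φ = -0.3°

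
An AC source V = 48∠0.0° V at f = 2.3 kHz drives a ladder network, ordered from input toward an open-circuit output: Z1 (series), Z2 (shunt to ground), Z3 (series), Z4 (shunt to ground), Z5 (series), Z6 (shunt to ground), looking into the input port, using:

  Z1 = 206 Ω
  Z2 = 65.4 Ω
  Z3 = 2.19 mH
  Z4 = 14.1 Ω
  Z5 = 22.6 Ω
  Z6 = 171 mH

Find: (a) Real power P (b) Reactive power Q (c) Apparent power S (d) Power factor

Step 1 — Angular frequency: ω = 2π·f = 2π·2300 = 1.445e+04 rad/s.
Step 2 — Component impedances:
  Z1: Z = R = 206 Ω
  Z2: Z = R = 65.4 Ω
  Z3: Z = jωL = j·1.445e+04·0.00219 = 0 + j31.65 Ω
  Z4: Z = R = 14.1 Ω
  Z5: Z = R = 22.6 Ω
  Z6: Z = jωL = j·1.445e+04·0.171 = 0 + j2471 Ω
Step 3 — Ladder network (open output): work backward from the far end, alternating series and parallel combinations. Z_in = 225 + j18.52 Ω = 225.8∠4.7° Ω.
Step 4 — Source phasor: V = 48∠0.0° V = 48 V.
Step 5 — Current: I = V / Z = 0.2119 - j0.01745 A = 0.2126∠-4.7° A.
Step 6 — Complex power: S = V·I* = 10.17 + j0.8374 VA.
Step 7 — Real power: P = Re(S) = 10.17 W.
Step 8 — Reactive power: Q = Im(S) = 0.8374 VAR.
Step 9 — Apparent power: |S| = 10.21 VA.
Step 10 — Power factor: PF = P/|S| = 0.9966 (lagging).

(a) P = 10.17 W  (b) Q = 0.8374 VAR  (c) S = 10.21 VA  (d) PF = 0.9966 (lagging)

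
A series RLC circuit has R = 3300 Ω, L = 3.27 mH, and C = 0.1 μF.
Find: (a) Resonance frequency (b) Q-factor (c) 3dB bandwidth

Step 1 — Resonance: ω₀ = 1/√(LC) = 1/√(0.00327·1e-07) = 5.53e+04 rad/s.
Step 2 — f₀ = ω₀/(2π) = 8801 Hz.
Step 3 — Series Q: Q = ω₀L/R = 5.53e+04·0.00327/3300 = 0.0548.
Step 4 — Bandwidth: Δω = ω₀/Q = 1.009e+06 rad/s; BW = Δω/(2π) = 1.606e+05 Hz.

(a) f₀ = 8801 Hz  (b) Q = 0.0548  (c) BW = 1.606e+05 Hz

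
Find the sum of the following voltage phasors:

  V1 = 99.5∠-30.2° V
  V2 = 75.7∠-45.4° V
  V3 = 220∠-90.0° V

Step 1 — Convert each phasor to rectangular form:
  V1 = 99.5·(cos(-30.2°) + j·sin(-30.2°)) = 86 - j50.05 V
  V2 = 75.7·(cos(-45.4°) + j·sin(-45.4°)) = 53.15 - j53.9 V
  V3 = 220·(cos(-90.0°) + j·sin(-90.0°)) = 0 - j220 V
Step 2 — Sum components: V_total = 139.1 - j324 V.
Step 3 — Convert to polar: |V_total| = 352.6 V, ∠V_total = -66.8°.

V_total = 352.6∠-66.8° V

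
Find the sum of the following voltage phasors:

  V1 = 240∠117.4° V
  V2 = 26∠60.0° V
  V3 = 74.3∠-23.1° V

Step 1 — Convert each phasor to rectangular form:
  V1 = 240·(cos(117.4°) + j·sin(117.4°)) = -110.4 + j213.1 V
  V2 = 26·(cos(60.0°) + j·sin(60.0°)) = 13 + j22.52 V
  V3 = 74.3·(cos(-23.1°) + j·sin(-23.1°)) = 68.34 - j29.15 V
Step 2 — Sum components: V_total = -29.11 + j206.4 V.
Step 3 — Convert to polar: |V_total| = 208.5 V, ∠V_total = 98.0°.

V_total = 208.5∠98.0° V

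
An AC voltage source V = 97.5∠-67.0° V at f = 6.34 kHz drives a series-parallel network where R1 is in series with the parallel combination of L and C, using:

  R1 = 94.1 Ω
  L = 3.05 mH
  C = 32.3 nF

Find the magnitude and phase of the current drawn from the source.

Step 1 — Angular frequency: ω = 2π·f = 2π·6340 = 3.984e+04 rad/s.
Step 2 — Component impedances:
  R1: Z = R = 94.1 Ω
  L: Z = jωL = j·3.984e+04·0.00305 = 0 + j121.5 Ω
  C: Z = 1/(jωC) = -j/(ω·C) = 0 - j777.2 Ω
Step 3 — Parallel branch: L || C = 1/(1/L + 1/C) = 0 + j144 Ω.
Step 4 — Series with R1: Z_total = R1 + (L || C) = 94.1 + j144 Ω = 172∠56.8° Ω.
Step 5 — Source phasor: V = 97.5∠-67.0° V = 38.1 - j89.75 V.
Step 6 — Ohm's law: I = V / Z_total = (38.1 - j89.75) / (94.1 + j144) = -0.3156 - j0.4708 A.
Step 7 — Convert to polar: |I| = 0.5668 A, ∠I = -123.8°.

I = 0.5668∠-123.8° A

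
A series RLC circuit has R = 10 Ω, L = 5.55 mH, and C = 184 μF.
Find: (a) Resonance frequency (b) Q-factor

Step 1 — Resonance condition Im(Z)=0 gives ω₀ = 1/√(LC).
Step 2 — ω₀ = 1/√(0.00555·0.000184) = 989.6 rad/s.
Step 3 — f₀ = ω₀/(2π) = 157.5 Hz.
Step 4 — Series Q: Q = ω₀L/R = 989.6·0.00555/10 = 0.5492.

(a) f₀ = 157.5 Hz  (b) Q = 0.5492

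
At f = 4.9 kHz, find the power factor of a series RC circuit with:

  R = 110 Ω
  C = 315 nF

Step 1 — Angular frequency: ω = 2π·f = 2π·4900 = 3.079e+04 rad/s.
Step 2 — Component impedances:
  R: Z = R = 110 Ω
  C: Z = 1/(jωC) = -j/(ω·C) = 0 - j103.1 Ω
Step 3 — Series combination: Z_total = R + C = 110 - j103.1 Ω = 150.8∠-43.1° Ω.
Step 4 — Power factor: PF = cos(φ) = Re(Z)/|Z| = 110/150.77 = 0.7296.
Step 5 — Type: Im(Z) = -103.1 ⇒ leading (phase φ = -43.1°).

PF = 0.7296 (leading, φ = -43.1°)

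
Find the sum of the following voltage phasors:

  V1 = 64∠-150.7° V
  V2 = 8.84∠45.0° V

Step 1 — Convert each phasor to rectangular form:
  V1 = 64·(cos(-150.7°) + j·sin(-150.7°)) = -55.81 - j31.32 V
  V2 = 8.84·(cos(45.0°) + j·sin(45.0°)) = 6.251 + j6.251 V
Step 2 — Sum components: V_total = -49.56 - j25.07 V.
Step 3 — Convert to polar: |V_total| = 55.54 V, ∠V_total = -153.2°.

V_total = 55.54∠-153.2° V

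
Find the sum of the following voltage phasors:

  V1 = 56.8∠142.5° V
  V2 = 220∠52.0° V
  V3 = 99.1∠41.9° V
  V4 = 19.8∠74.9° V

Step 1 — Convert each phasor to rectangular form:
  V1 = 56.8·(cos(142.5°) + j·sin(142.5°)) = -45.06 + j34.58 V
  V2 = 220·(cos(52.0°) + j·sin(52.0°)) = 135.4 + j173.4 V
  V3 = 99.1·(cos(41.9°) + j·sin(41.9°)) = 73.76 + j66.18 V
  V4 = 19.8·(cos(74.9°) + j·sin(74.9°)) = 5.158 + j19.12 V
Step 2 — Sum components: V_total = 169.3 + j293.2 V.
Step 3 — Convert to polar: |V_total| = 338.6 V, ∠V_total = 60.0°.

V_total = 338.6∠60.0° V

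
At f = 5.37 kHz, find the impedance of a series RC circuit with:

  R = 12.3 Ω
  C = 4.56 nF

Step 1 — Angular frequency: ω = 2π·f = 2π·5370 = 3.374e+04 rad/s.
Step 2 — Component impedances:
  R: Z = R = 12.3 Ω
  C: Z = 1/(jωC) = -j/(ω·C) = 0 - j6500 Ω
Step 3 — Series combination: Z_total = R + C = 12.3 - j6500 Ω = 6500∠-89.9° Ω.

Z = 12.3 - j6500 Ω = 6500∠-89.9° Ω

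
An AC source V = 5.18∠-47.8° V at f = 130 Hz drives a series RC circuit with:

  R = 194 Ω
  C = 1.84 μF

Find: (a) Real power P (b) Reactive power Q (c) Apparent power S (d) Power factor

Step 1 — Angular frequency: ω = 2π·f = 2π·130 = 816.8 rad/s.
Step 2 — Component impedances:
  R: Z = R = 194 Ω
  C: Z = 1/(jωC) = -j/(ω·C) = 0 - j665.4 Ω
Step 3 — Series combination: Z_total = R + C = 194 - j665.4 Ω = 693.1∠-73.7° Ω.
Step 4 — Source phasor: V = 5.18∠-47.8° V = 3.48 - j3.837 V.
Step 5 — Current: I = V / Z = 0.006721 + j0.00327 A = 0.007474∠25.9° A.
Step 6 — Complex power: S = V·I* = 0.01084 - j0.03717 VA.
Step 7 — Real power: P = Re(S) = 0.01084 W.
Step 8 — Reactive power: Q = Im(S) = -0.03717 VAR.
Step 9 — Apparent power: |S| = 0.03872 VA.
Step 10 — Power factor: PF = P/|S| = 0.2799 (leading).

(a) P = 0.01084 W  (b) Q = -0.03717 VAR  (c) S = 0.03872 VA  (d) PF = 0.2799 (leading)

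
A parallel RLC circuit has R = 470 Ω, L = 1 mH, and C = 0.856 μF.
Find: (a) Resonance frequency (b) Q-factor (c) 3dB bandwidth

Step 1 — Resonance: ω₀ = 1/√(LC) = 1/√(0.001·8.56e-07) = 3.418e+04 rad/s.
Step 2 — f₀ = ω₀/(2π) = 5440 Hz.
Step 3 — Parallel Q: Q = R/(ω₀L) = 470/(3.418e+04·0.001) = 13.75.
Step 4 — Bandwidth: Δω = ω₀/Q = 2486 rad/s; BW = Δω/(2π) = 395.6 Hz.

(a) f₀ = 5440 Hz  (b) Q = 13.75  (c) BW = 395.6 Hz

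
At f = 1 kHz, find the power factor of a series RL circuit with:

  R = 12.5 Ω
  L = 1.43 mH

Step 1 — Angular frequency: ω = 2π·f = 2π·1000 = 6283 rad/s.
Step 2 — Component impedances:
  R: Z = R = 12.5 Ω
  L: Z = jωL = j·6283·0.00143 = 0 + j8.985 Ω
Step 3 — Series combination: Z_total = R + L = 12.5 + j8.985 Ω = 15.39∠35.7° Ω.
Step 4 — Power factor: PF = cos(φ) = Re(Z)/|Z| = 12.5/15.394 = 0.812.
Step 5 — Type: Im(Z) = 8.985 ⇒ lagging (phase φ = 35.7°).

PF = 0.812 (lagging, φ = 35.7°)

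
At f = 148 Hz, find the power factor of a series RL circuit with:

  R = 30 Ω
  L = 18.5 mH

Step 1 — Angular frequency: ω = 2π·f = 2π·148 = 929.9 rad/s.
Step 2 — Component impedances:
  R: Z = R = 30 Ω
  L: Z = jωL = j·929.9·0.0185 = 0 + j17.2 Ω
Step 3 — Series combination: Z_total = R + L = 30 + j17.2 Ω = 34.58∠29.8° Ω.
Step 4 — Power factor: PF = cos(φ) = Re(Z)/|Z| = 30/34.583 = 0.8675.
Step 5 — Type: Im(Z) = 17.2 ⇒ lagging (phase φ = 29.8°).

PF = 0.8675 (lagging, φ = 29.8°)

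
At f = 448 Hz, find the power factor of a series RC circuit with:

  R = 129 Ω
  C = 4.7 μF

Step 1 — Angular frequency: ω = 2π·f = 2π·448 = 2815 rad/s.
Step 2 — Component impedances:
  R: Z = R = 129 Ω
  C: Z = 1/(jωC) = -j/(ω·C) = 0 - j75.59 Ω
Step 3 — Series combination: Z_total = R + C = 129 - j75.59 Ω = 149.5∠-30.4° Ω.
Step 4 — Power factor: PF = cos(φ) = Re(Z)/|Z| = 129/149.51 = 0.8628.
Step 5 — Type: Im(Z) = -75.59 ⇒ leading (phase φ = -30.4°).

PF = 0.8628 (leading, φ = -30.4°)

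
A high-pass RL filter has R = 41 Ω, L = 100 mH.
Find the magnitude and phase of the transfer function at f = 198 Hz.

Step 1 — Angular frequency: ω = 2π·198 = 1244 rad/s.
Step 2 — Transfer function: H(jω) = jωL/(R + jωL).
Step 3 — Numerator jωL = j·124.4; denominator R + jωL = 41 + j124.4.
Step 4 — H = 0.902 + j0.2973.
Step 5 — Magnitude: |H| = 0.9498 (-0.4 dB); phase: φ = 18.2°.

|H| = 0.9498 (-0.4 dB), φ = 18.2°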